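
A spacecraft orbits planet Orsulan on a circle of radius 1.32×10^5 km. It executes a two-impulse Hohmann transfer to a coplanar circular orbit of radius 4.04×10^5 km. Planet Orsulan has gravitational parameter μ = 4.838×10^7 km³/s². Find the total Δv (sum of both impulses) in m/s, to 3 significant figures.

Δv = 7620 m/s

The Hohmann ellipse has a_t = (r₁ + r₂)/2 = 2.680×10^5 km.
Circular speed at r₁: v₁ = √(μ/r₁) = √(4.838×10^7/1.320×10^5) = 19.1446 km/s.
On the transfer ellipse at r₁, v² = μ(2/r − 1/a) gives v_p = √[μ(2/r₁ − 1/a_t)] = 23.5055 km/s.
First burn Δv₁ = |v_p − v₁| = 4.361 km/s.
At r₂, v₂ = √(μ/r₂) = 10.943 km/s.
Transfer-orbit speed at r₂: v_a = √[μ(2/r₂ − 1/a_t)] = 7.6800 km/s.
Second burn Δv₂ = |v₂ − v_a| = 3.263 km/s.
Total Δv = Δv₁ + Δv₂ = 7.624 km/s.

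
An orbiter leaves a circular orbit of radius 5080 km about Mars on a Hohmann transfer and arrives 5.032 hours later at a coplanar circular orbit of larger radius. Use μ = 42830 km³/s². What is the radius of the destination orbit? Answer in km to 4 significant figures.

r₂ = 17420 km

Transfer time t = 5.032 hours = 18115.2 s, and t = π√(a_t³/μ).
So a_t = (μ t²/π²)^(1/3) = (42830 × (18115.2)² / π²)^(1/3) = 11251 km.
Since a_t = (r₁ + r₂)/2, r₂ = 2a_t − r₁ = 2×11251 − 5080 = 17422 km.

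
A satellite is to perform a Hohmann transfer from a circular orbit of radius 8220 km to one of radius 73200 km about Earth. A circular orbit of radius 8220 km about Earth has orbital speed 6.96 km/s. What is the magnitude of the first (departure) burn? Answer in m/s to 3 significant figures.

From the circular-orbit relation v² = μ/r at r = 8220 km: μ = v²r = (6.96)² × 8220 = 3.98190×10^5 km³/s².
Semi-major axis of the transfer orbit: a_t = (8220 + 73200)/2 = 40710 km.
On the circular orbit at r = 8220 km, v_c = √(μ/r) = 6.960 km/s.
Transfer-orbit speed at the same r (vis-viva, a = a_t): v_t = √[μ(2/r − 1/a_t)] = 9.333 km/s.
Δv₁ = |v_t − v_c| = |9.333 − 6.960| = 2.373 km/s.

Δv₁ = 2370 m/s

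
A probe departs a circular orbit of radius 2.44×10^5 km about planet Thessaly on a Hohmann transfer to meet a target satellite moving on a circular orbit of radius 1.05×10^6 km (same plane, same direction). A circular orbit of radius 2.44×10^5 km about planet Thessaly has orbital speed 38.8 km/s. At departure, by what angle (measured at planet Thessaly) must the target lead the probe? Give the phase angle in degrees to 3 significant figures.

φ = 92.9°

From the circular-orbit relation v² = μ/r at r = 2.44×10^5 km: μ = v²r = (38.8)² × 2.44×10^5 = 3.67327×10^8 km³/s².
Transfer-ellipse semi-major axis a_t = (r₁ + r₂)/2 = (2.440×10^5 + 1.050×10^6)/2 = 6.470×10^5 km.
Transfer time t = π√(a_t³/μ) = 85306 s.
Target angular speed ω₂ = √(μ/r₂³) = 1.7813×10^-5 rad/s.
Angle swept by the target during transfer: ω₂·t = 1.5196 rad = 87.07°.
Arrival is 180° from departure on the ellipse, so φ = 180° − 87.07° = 92.9°.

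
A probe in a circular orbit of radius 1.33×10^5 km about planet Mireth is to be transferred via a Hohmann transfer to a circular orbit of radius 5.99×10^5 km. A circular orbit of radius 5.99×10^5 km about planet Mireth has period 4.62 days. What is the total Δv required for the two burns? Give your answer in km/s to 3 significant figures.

From Kepler's third law T² = 4π²r³/μ at r = 5.99×10^5 km, T = 4.62 days = 4.62 × 86400 s = 3.99168×10^5 s: μ = 4π²r³/T² = 5.32511×10^7 km³/s².
Semi-major axis of the transfer orbit: a_t = (1.330×10^5 + 5.990×10^5)/2 = 3.660×10^5 km.
Circular speed at r₁: v₁ = √(μ/r₁) = √(5.32511×10^7/1.330×10^5) = 20.0096 km/s.
Transfer-orbit speed at r₁ (vis-viva equation): v_p = √[μ(2/r₁ − 1/a_t)] = 25.5983 km/s.
First burn Δv₁ = |v_p − v₁| = 5.589 km/s.
Circular speed at r₂: v₂ = √(μ/r₂) = 9.429 km/s.
Transfer-orbit speed at r₂: v_a = √[μ(2/r₂ − 1/a_t)] = 5.684 km/s.
Second burn Δv₂ = |v₂ − v_a| = 3.745 km/s.
Total Δv = Δv₁ + Δv₂ = 9.334 km/s.

Δv = 9.33 km/s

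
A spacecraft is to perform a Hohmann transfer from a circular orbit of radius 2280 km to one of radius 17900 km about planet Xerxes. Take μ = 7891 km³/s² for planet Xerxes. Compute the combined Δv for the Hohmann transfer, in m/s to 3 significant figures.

Δv = 966 m/s

The Hohmann ellipse has a_t = (r₁ + r₂)/2 = 10090 km.
Circular speed at r₁: v₁ = √(μ/r₁) = √(7891/2280) = 1.8604 km/s.
On the transfer ellipse at r₁, vis-viva equation gives v_p = √[μ(2/r₁ − 1/a_t)] = 2.4779 km/s.
First burn Δv₁ = |v_p − v₁| = 0.6175 km/s.
At r₂, v₂ = √(μ/r₂) = 0.66396 km/s.
Transfer-orbit speed at r₂: v_a = √[μ(2/r₂ − 1/a_t)] = 0.31562 km/s.
Second burn Δv₂ = |v₂ − v_a| = 0.3483 km/s.
Δv = Δv₁ + Δv₂ = 0.6175 + 0.3483 = 0.9658 km/s.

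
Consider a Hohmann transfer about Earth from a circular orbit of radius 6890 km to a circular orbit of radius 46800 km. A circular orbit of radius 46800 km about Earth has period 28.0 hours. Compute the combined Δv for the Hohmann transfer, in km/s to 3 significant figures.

From Kepler's third law T² = 4π²r³/μ at r = 46800 km, T = 28.0 hours = 28.0 × 3600 s = 1.008×10^5 s: μ = 4π²r³/T² = 3.98269×10^5 km³/s².
The Hohmann ellipse has a_t = (r₁ + r₂)/2 = 26845 km.
Circular speed at r₁: v₁ = √(μ/r₁) = √(3.98269×10^5/6890) = 7.6029 km/s.
Transfer-orbit speed at r₁ (v² = μ(2/r − 1/a)): v_p = √[μ(2/r₁ − 1/a_t)] = 10.039 km/s.
First burn Δv₁ = |v_p − v₁| = 2.436 km/s.
At r₂, v₂ = √(μ/r₂) = 2.917 km/s.
Transfer-orbit speed at r₂: v_a = √[μ(2/r₂ − 1/a_t)] = 1.478 km/s.
Second burn Δv₂ = |v₂ − v_a| = 1.439 km/s.
Δv = Δv₁ + Δv₂ = 2.436 + 1.439 = 3.875 km/s.

Δv = 3.87 km/s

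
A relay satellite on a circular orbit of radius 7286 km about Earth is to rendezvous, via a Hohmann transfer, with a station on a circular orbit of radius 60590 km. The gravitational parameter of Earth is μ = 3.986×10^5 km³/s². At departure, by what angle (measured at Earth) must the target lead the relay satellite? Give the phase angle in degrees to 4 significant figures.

φ = 104.5°

The Hohmann ellipse has a_t = (r₁ + r₂)/2 = 33938 km.
Transfer time t = π√(a_t³/μ) = 31110 s.
The target's mean motion on its circular orbit is ω₂ = √(μ/r₂³) = 4.233×10^-5 rad/s.
Angle swept by the target during transfer: ω₂·t = 1.317 rad = 75.46°.
The relay satellite traverses 180° on the transfer ellipse, so the target must lead by 180° − 75.46° = 104.5°.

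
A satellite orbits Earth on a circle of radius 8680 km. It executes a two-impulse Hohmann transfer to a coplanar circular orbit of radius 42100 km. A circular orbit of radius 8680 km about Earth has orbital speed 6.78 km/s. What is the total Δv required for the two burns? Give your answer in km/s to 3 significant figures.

From the circular-orbit relation v² = μ/r at r = 8680 km: μ = v²r = (6.78)² × 8680 = 3.99006×10^5 km³/s².
Semi-major axis of the transfer orbit: a_t = (8680 + 42100)/2 = 25390 km.
At r₁ the circular-orbit speed is v₁ = √(μ/r₁) = 6.7800 km/s.
Transfer-orbit speed at r₁ (vis-viva equation): v_p = √[μ(2/r₁ − 1/a_t)] = 8.7305 km/s.
First burn Δv₁ = |v_p − v₁| = 1.9505 km/s.
At r₂, v₂ = √(μ/r₂) = 3.078566 km/s.
Transfer-orbit speed at r₂: v_a = √[μ(2/r₂ − 1/a_t)] = 1.800019 km/s.
Second burn Δv₂ = |v₂ − v_a| = 1.2785 km/s.
Δv = Δv₁ + Δv₂ = 1.9505 + 1.2785 = 3.229 km/s.

Δv = 3.23 km/s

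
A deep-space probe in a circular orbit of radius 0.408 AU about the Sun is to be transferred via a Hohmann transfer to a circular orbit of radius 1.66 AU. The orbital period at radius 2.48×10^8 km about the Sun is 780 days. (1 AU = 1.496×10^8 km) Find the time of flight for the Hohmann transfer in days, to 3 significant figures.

t = 192 days

From Kepler's third law T² = 4π²r³/μ at r = 2.48×10^8 km, T = 780 days = 780 × 86400 s = 6.7392×10^7 s: μ = 4π²r³/T² = 1.32586×10^11 km³/s².
In km: r₁ = 0.408 × 1.496×10^8 = 6.10368×10^7 km; r₂ = 1.66 × 1.496×10^8 = 2.48336×10^8 km.
Semi-major axis of the transfer orbit: a_t = (6.10368×10^7 + 2.48336×10^8)/2 = 1.546864×10^8 km.
By Kepler's third law the transfer-orbit period is T = 2π√(a_t³/μ), so t = T/2 = 1.660×10^7 s.
Converting: 1.660×10^7 s ÷ 86400 s/day = 192 days.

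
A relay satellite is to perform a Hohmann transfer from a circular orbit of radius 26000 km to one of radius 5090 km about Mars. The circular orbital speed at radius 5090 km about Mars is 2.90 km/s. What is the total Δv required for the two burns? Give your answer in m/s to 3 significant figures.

Δv = 1400 m/s

From the circular-orbit relation v² = μ/r at r = 5090 km: μ = v²r = (2.90)² × 5090 = 42806.9 km³/s².
Semi-major axis of the transfer orbit: a_t = (26000 + 5090)/2 = 15545 km.
Circular speed at r₁: v₁ = √(μ/r₁) = √(42806.9/26000) = 1.2831 km/s.
On the transfer ellipse at r₁, v² = μ(2/r − 1/a) gives v_a = √[μ(2/r₁ − 1/a_t)] = 0.73423 km/s.
First burn Δv₁ = |v_a − v₁| = 0.5489 km/s.
Circular speed at r₂: v₂ = √(μ/r₂) = 2.9000 km/s.
Transfer-orbit speed at r₂: v_p = √[μ(2/r₂ − 1/a_t)] = 3.7505 km/s.
Second burn Δv₂ = |v₂ − v_p| = 0.8505 km/s.
Δv = Δv₁ + Δv₂ = 0.5489 + 0.8505 = 1.399 km/s.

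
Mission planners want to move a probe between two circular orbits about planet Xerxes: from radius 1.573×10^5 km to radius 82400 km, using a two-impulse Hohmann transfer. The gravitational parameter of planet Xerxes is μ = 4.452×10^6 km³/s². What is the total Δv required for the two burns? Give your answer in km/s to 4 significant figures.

Transfer-ellipse semi-major axis a_t = (r₁ + r₂)/2 = (1.573×10^5 + 82400)/2 = 1.1985×10^5 km.
At r₁ the circular-orbit speed is v₁ = √(μ/r₁) = 5.3200 km/s.
Transfer-orbit speed at r₁ (v² = μ(2/r − 1/a)): v_a = √[μ(2/r₁ − 1/a_t)] = 4.4112 km/s.
First burn Δv₁ = |v_a − v₁| = 0.9088 km/s.
At r₂, v₂ = √(μ/r₂) = 7.3505 km/s.
Transfer-orbit speed at r₂: v_p = √[μ(2/r₂ − 1/a_t)] = 8.4209 km/s.
Second burn Δv₂ = |v₂ − v_p| = 1.070 km/s.
Δv = Δv₁ + Δv₂ = 0.9088 + 1.070 = 1.979 km/s.

Δv = 1.979 km/s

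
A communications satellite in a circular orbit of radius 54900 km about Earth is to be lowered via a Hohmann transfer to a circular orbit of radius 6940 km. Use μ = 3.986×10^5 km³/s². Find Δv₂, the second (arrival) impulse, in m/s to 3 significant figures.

Δv₂ = 2520 m/s

The Hohmann ellipse has a_t = (r₁ + r₂)/2 = 30920 km.
On the circular orbit at r = 6940 km, v_c = √(μ/r) = 7.57860 km/s.
Transfer-orbit speed at the same r (vis-viva, a = a_t): v_t = √[μ(2/r − 1/a_t)] = 10.0985 km/s.
Δv₂ = |v_t − v_c| = |10.0985 − 7.57860| = 2.520 km/s.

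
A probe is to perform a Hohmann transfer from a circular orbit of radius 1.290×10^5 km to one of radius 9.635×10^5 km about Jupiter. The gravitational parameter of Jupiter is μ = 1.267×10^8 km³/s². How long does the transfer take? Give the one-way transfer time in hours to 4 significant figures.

t = 31.30 hours

Transfer-ellipse semi-major axis a_t = (r₁ + r₂)/2 = (1.290×10^5 + 9.635×10^5)/2 = 5.4625×10^5 km.
Transfer time t = π√(a_t³/μ) = π√((5.4625×10^5)³ / 1.267×10^8) = 1.1268×10^5 s.
Converting: 1.1268×10^5 s ÷ 3600 s/hour = 31.30 hours.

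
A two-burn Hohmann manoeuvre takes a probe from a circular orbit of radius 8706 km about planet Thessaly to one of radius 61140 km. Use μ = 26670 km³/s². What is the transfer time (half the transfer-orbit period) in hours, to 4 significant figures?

t = 34.87 hours

The Hohmann ellipse has a_t = (r₁ + r₂)/2 = 34923 km.
Half the transfer-orbit period gives t = π√(a_t³/μ) = 1.25547×10^5 s.
Converting: 1.25547×10^5 s ÷ 3600 s/hour = 34.87 hours.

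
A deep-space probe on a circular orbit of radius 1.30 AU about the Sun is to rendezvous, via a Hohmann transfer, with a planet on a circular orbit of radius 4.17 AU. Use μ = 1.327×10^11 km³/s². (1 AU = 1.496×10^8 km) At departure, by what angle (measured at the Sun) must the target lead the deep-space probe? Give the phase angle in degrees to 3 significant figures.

In km: r₁ = 1.30 × 1.496×10^8 = 1.9448×10^8 km; r₂ = 4.17 × 1.496×10^8 = 6.23832×10^8 km.
Semi-major axis of the transfer orbit: a_t = (1.9448×10^8 + 6.23832×10^8)/2 = 4.09156×10^8 km.
The half-period of the transfer ellipse is t = π√(a_t³/μ) = 7.1375×10^7 s.
The target's mean motion on its circular orbit is ω₂ = √(μ/r₂³) = 2.3379×10^-8 rad/s.
Angle swept by the target during transfer: ω₂·t = 1.6687 rad = 95.61°.
Arrival is 180° from departure on the ellipse, so φ = 180° − 95.61° = 84.4°.

φ = 84.4°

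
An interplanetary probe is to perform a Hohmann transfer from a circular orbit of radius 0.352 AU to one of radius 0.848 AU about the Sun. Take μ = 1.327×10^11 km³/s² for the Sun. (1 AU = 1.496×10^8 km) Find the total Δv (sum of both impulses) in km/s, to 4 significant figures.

Δv = 17.05 km/s

In km: r₁ = 0.352 × 1.496×10^8 = 5.26592×10^7 km; r₂ = 0.848 × 1.496×10^8 = 1.268608×10^8 km.
Semi-major axis of the transfer orbit: a_t = (5.26592×10^7 + 1.268608×10^8)/2 = 8.976×10^7 km.
Circular speed at r₁: v₁ = √(μ/r₁) = √(1.327×10^11/5.26592×10^7) = 50.199378 km/s.
On the transfer ellipse at r₁, vis-viva equation gives v_p = √[μ(2/r₁ − 1/a_t)] = 59.678876 km/s.
First burn Δv₁ = |v_p − v₁| = 9.479 km/s.
At r₂, v₂ = √(μ/r₂) = 32.34 km/s.
Transfer-orbit speed at r₂: v_a = √[μ(2/r₂ − 1/a_t)] = 24.77 km/s.
Second burn Δv₂ = |v₂ − v_a| = 7.570 km/s.
Δv = Δv₁ + Δv₂ = 9.479 + 7.570 = 17.05 km/s.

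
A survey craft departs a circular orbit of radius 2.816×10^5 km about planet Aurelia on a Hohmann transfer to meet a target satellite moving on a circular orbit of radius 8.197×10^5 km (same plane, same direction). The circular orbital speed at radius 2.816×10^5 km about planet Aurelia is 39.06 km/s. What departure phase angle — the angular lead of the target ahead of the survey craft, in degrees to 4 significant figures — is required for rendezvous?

φ = 80.89°

From the circular-orbit relation v² = μ/r at r = 2.816×10^5 km: μ = v²r = (39.06)² × 2.816×10^5 = 4.29633×10^8 km³/s².
The Hohmann ellipse has a_t = (r₁ + r₂)/2 = 5.5065×10^5 km.
The half-period of the transfer ellipse is t = π√(a_t³/μ) = 61932.0 s.
Target angular speed ω₂ = √(μ/r₂³) = 2.79297×10^-5 rad/s.
Angle swept by the target during transfer: ω₂·t = 1.72974 rad = 99.11°.
Arrival is 180° from departure on the ellipse, so φ = 180° − 99.11° = 80.89°.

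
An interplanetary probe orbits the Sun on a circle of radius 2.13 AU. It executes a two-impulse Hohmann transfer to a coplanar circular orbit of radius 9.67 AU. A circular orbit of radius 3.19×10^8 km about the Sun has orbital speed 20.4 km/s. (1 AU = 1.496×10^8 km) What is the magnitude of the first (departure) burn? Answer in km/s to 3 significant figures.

From the circular-orbit relation v² = μ/r at r = 3.19×10^8 km: μ = v²r = (20.4)² × 3.19×10^8 = 1.32755×10^11 km³/s².
In km: r₁ = 2.13 × 1.496×10^8 = 3.18648×10^8 km; r₂ = 9.67 × 1.496×10^8 = 1.446632×10^9 km.
Semi-major axis of the transfer orbit: a_t = (3.18648×10^8 + 1.446632×10^9)/2 = 8.8264×10^8 km.
On the circular orbit at r = 3.18648×10^8 km, v_c = √(μ/r) = 20.41 km/s.
Transfer-orbit speed at the same r (vis-viva, a = a_t): v_t = √[μ(2/r − 1/a_t)] = 26.13 km/s.
Δv₁ = |v_t − v_c| = |26.13 − 20.41| = 5.720 km/s.

Δv₁ = 5.72 km/s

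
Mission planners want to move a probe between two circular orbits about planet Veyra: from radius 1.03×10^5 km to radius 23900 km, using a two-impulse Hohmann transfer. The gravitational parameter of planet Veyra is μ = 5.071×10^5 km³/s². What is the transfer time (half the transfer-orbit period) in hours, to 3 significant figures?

t = 19.6 hours

The Hohmann ellipse has a_t = (r₁ + r₂)/2 = 63450 km.
Half the transfer-orbit period gives t = π√(a_t³/μ) = 70510 s.
Converting: 70510 s ÷ 3600 s/hour = 19.6 hours.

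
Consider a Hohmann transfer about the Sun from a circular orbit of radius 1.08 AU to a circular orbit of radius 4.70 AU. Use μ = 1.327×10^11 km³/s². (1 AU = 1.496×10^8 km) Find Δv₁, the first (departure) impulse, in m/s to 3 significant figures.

Δv₁ = 7890 m/s

In km: r₁ = 1.08 × 1.496×10^8 = 1.61568×10^8 km; r₂ = 4.70 × 1.496×10^8 = 7.0312×10^8 km.
Transfer-ellipse semi-major axis a_t = (r₁ + r₂)/2 = (1.61568×10^8 + 7.0312×10^8)/2 = 4.32344×10^8 km.
On the circular orbit at r = 1.61568×10^8 km, v_c = √(μ/r) = 28.659 km/s.
Vis-viva on the transfer ellipse at r = 1.61568×10^8 km gives v_t = √[μ(2/r − 1/a_t)] = 36.548 km/s.
Δv₁ = |v_t − v_c| = |36.548 − 28.659| = 7.889 km/s.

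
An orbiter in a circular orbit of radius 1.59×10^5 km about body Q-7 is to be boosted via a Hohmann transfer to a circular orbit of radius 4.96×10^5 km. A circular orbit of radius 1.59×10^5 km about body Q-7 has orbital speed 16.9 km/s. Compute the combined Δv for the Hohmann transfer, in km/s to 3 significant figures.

From the circular-orbit relation v² = μ/r at r = 1.59×10^5 km: μ = v²r = (16.9)² × 1.59×10^5 = 4.54120×10^7 km³/s².
The Hohmann ellipse has a_t = (r₁ + r₂)/2 = 3.275×10^5 km.
Circular speed at r₁: v₁ = √(μ/r₁) = √(4.54120×10^7/1.590×10^5) = 16.900 km/s.
On the transfer ellipse at r₁, v² = μ(2/r − 1/a) gives v_p = √[μ(2/r₁ − 1/a_t)] = 20.798 km/s.
First burn Δv₁ = |v_p − v₁| = 3.898 km/s.
At r₂, v₂ = √(μ/r₂) = 9.5685 km/s.
Transfer-orbit speed at r₂: v_a = √[μ(2/r₂ − 1/a_t)] = 6.6671 km/s.
Second burn Δv₂ = |v₂ − v_a| = 2.901 km/s.
Δv = Δv₁ + Δv₂ = 3.898 + 2.901 = 6.799 km/s.

Δv = 6.80 km/s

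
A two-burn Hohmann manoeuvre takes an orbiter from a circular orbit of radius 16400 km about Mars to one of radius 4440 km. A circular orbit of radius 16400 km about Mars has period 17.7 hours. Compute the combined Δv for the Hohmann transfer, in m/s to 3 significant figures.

Δv = 1350 m/s

From Kepler's third law T² = 4π²r³/μ at r = 16400 km, T = 17.7 hours = 17.7 × 3600 s = 63720 s: μ = 4π²r³/T² = 42888.4 km³/s².
Transfer-ellipse semi-major axis a_t = (r₁ + r₂)/2 = (16400 + 4440)/2 = 10420 km.
Circular speed at r₁: v₁ = √(μ/r₁) = √(42888.4/16400) = 1.6171 km/s.
Transfer-orbit speed at r₁ (vis-viva): v_a = √[μ(2/r₁ − 1/a_t)] = 1.0556 km/s.
First burn Δv₁ = |v_a − v₁| = 0.5615 km/s.
Circular speed at r₂: v₂ = √(μ/r₂) = 3.1080 km/s.
Transfer-orbit speed at r₂: v_p = √[μ(2/r₂ − 1/a_t)] = 3.8991 km/s.
Second burn Δv₂ = |v₂ − v_p| = 0.7911 km/s.
Δv = Δv₁ + Δv₂ = 0.5615 + 0.7911 = 1.353 km/s.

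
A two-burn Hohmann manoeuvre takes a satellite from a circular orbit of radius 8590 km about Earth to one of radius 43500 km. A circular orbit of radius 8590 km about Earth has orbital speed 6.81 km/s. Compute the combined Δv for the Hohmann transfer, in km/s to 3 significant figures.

Δv = 3.28 km/s

From the circular-orbit relation v² = μ/r at r = 8590 km: μ = v²r = (6.81)² × 8590 = 3.98371×10^5 km³/s².
Semi-major axis of the transfer orbit: a_t = (8590 + 43500)/2 = 26045 km.
At r₁ the circular-orbit speed is v₁ = √(μ/r₁) = 6.810 km/s.
Transfer-orbit speed at r₁ (vis-viva): v_p = √[μ(2/r₁ − 1/a_t)] = 8.801 km/s.
First burn Δv₁ = |v_p − v₁| = 1.991 km/s.
Circular speed at r₂: v₂ = √(μ/r₂) = 3.026 km/s.
Transfer-orbit speed at r₂: v_a = √[μ(2/r₂ − 1/a_t)] = 1.738 km/s.
Second burn Δv₂ = |v₂ − v_a| = 1.288 km/s.
Total Δv = Δv₁ + Δv₂ = 3.279 km/s.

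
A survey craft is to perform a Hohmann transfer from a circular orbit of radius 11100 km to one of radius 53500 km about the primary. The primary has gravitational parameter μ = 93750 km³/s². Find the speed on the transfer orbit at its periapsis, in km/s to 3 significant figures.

v = 3.74 km/s

Transfer-ellipse semi-major axis a_t = (r₁ + r₂)/2 = (11100 + 53500)/2 = 32300 km.
At periapsis, r = 11100 km.
Applying v² = μ(2/r − 1/a_t): v = 3.740 km/s.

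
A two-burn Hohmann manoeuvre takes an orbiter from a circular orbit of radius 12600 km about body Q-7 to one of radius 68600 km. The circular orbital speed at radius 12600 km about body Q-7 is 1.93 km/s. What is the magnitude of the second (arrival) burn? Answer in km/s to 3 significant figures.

Δv₂ = 0.366 km/s

From the circular-orbit relation v² = μ/r at r = 12600 km: μ = v²r = (1.93)² × 12600 = 46933.7 km³/s².
Semi-major axis of the transfer orbit: a_t = (12600 + 68600)/2 = 40600 km.
Circular speed at r = 68600 km: v_c = √(μ/r) = 0.827143 km/s.
Vis-viva on the transfer ellipse at r = 68600 km gives v_t = √[μ(2/r − 1/a_t)] = 0.460790 km/s.
Δv₂ = |v_t − v_c| = |0.460790 − 0.827143| = 0.3664 km/s.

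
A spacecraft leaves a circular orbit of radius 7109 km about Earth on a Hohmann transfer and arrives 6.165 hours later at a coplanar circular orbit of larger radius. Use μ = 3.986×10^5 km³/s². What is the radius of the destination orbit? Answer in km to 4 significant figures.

Transfer time t = 6.165 hours = 22194 s, and t = π√(a_t³/μ).
So a_t = (μ t²/π²)^(1/3) = (3.986×10^5 × (22194)² / π²)^(1/3) = 27096 km.
Since a_t = (r₁ + r₂)/2, r₂ = 2a_t − r₁ = 2×27096 − 7109 = 47083 km.

r₂ = 47080 km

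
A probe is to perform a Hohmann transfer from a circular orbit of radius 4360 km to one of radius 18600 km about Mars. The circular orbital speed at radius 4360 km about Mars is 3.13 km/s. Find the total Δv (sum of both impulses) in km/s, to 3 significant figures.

From the circular-orbit relation v² = μ/r at r = 4360 km: μ = v²r = (3.13)² × 4360 = 42714.5 km³/s².
Transfer-ellipse semi-major axis a_t = (r₁ + r₂)/2 = (4360 + 18600)/2 = 11480 km.
At r₁ the circular-orbit speed is v₁ = √(μ/r₁) = 3.1300 km/s.
Transfer-orbit speed at r₁ (vis-viva): v_p = √[μ(2/r₁ − 1/a_t)] = 3.9841 km/s.
First burn Δv₁ = |v_p − v₁| = 0.8541 km/s.
At r₂, v₂ = √(μ/r₂) = 1.5154 km/s.
Transfer-orbit speed at r₂: v_a = √[μ(2/r₂ − 1/a_t)] = 0.93391 km/s.
Second burn Δv₂ = |v₂ − v_a| = 0.5815 km/s.
Total Δv = Δv₁ + Δv₂ = 1.436 km/s.

Δv = 1.44 km/s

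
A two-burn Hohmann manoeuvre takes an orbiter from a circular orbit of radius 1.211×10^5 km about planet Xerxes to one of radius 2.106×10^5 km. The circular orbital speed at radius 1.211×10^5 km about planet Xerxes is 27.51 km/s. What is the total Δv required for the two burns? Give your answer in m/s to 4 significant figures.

Δv = 6525 m/s

From the circular-orbit relation v² = μ/r at r = 1.211×10^5 km: μ = v²r = (27.51)² × 1.211×10^5 = 9.16485×10^7 km³/s².
The Hohmann ellipse has a_t = (r₁ + r₂)/2 = 1.6585×10^5 km.
At r₁ the circular-orbit speed is v₁ = √(μ/r₁) = 27.51 km/s.
Transfer-orbit speed at r₁ (vis-viva): v_p = √[μ(2/r₁ − 1/a_t)] = 31.00 km/s.
First burn Δv₁ = |v_p − v₁| = 3.490 km/s.
Circular speed at r₂: v₂ = √(μ/r₂) = 20.861 km/s.
Transfer-orbit speed at r₂: v_a = √[μ(2/r₂ − 1/a_t)] = 17.826 km/s.
Second burn Δv₂ = |v₂ − v_a| = 3.035 km/s.
Δv = Δv₁ + Δv₂ = 3.490 + 3.035 = 6.525 km/s.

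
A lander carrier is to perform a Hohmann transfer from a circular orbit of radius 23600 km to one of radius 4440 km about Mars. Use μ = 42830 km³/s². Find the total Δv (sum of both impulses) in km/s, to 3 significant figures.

Transfer-ellipse semi-major axis a_t = (r₁ + r₂)/2 = (23600 + 4440)/2 = 14020 km.
At r₁ the circular-orbit speed is v₁ = √(μ/r₁) = 1.34716 km/s.
Transfer-orbit speed at r₁ (vis-viva equation): v_a = √[μ(2/r₁ − 1/a_t)] = 0.758116 km/s.
First burn Δv₁ = |v_a − v₁| = 0.5890 km/s.
At r₂, v₂ = √(μ/r₂) = 3.10586 km/s.
Transfer-orbit speed at r₂: v_p = √[μ(2/r₂ − 1/a_t)] = 4.02962 km/s.
Second burn Δv₂ = |v₂ − v_p| = 0.9238 km/s.
Total Δv = Δv₁ + Δv₂ = 1.513 km/s.

Δv = 1.51 km/s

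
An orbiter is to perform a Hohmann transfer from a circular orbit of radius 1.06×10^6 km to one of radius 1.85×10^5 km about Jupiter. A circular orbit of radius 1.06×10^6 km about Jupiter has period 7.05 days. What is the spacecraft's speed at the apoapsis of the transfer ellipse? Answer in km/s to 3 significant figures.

v = 5.96 km/s

From Kepler's third law T² = 4π²r³/μ at r = 1.06×10^6 km, T = 7.05 days = 7.05 × 86400 s = 6.0912×10^5 s: μ = 4π²r³/T² = 1.26728×10^8 km³/s².
The Hohmann ellipse has a_t = (r₁ + r₂)/2 = 6.225×10^5 km.
The apoapsis of the transfer ellipse is at r = 1.060×10^6 km.
Applying v² = μ(2/r − 1/a_t): v = 5.961 km/s.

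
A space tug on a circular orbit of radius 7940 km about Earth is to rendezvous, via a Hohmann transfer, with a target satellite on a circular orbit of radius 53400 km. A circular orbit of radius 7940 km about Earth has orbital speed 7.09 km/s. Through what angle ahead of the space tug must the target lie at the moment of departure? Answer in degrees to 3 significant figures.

From the circular-orbit relation v² = μ/r at r = 7940 km: μ = v²r = (7.09)² × 7940 = 3.99129×10^5 km³/s².
The Hohmann ellipse has a_t = (r₁ + r₂)/2 = 30670 km.
Transfer time t = π√(a_t³/μ) = 26709 s.
Target angular speed ω₂ = √(μ/r₂³) = 5.1197×10^-5 rad/s.
Angle swept by the target during transfer: ω₂·t = 1.3674 rad = 78.35°.
Arrival is 180° from departure on the ellipse, so φ = 180° − 78.35° = 102°.

φ = 102°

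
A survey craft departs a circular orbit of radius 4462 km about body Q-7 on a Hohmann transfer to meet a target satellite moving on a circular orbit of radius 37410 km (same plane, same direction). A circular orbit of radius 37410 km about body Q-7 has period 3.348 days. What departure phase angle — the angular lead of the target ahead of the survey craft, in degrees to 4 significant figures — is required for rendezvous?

φ = 104.6°

From Kepler's third law T² = 4π²r³/μ at r = 37410 km, T = 3.348 days = 3.348 × 86400 s = 2.892672×10^5 s: μ = 4π²r³/T² = 24701.6 km³/s².
Transfer-ellipse semi-major axis a_t = (r₁ + r₂)/2 = (4462 + 37410)/2 = 20936 km.
Transfer time t = π√(a_t³/μ) = 60551.96 s.
Target angular speed ω₂ = √(μ/r₂³) = 2.172104×10^-5 rad/s.
Angle swept by the target during transfer: ω₂·t = 1.3153 rad = 75.36°.
Arrival is 180° from departure on the ellipse, so φ = 180° − 75.36° = 104.6°.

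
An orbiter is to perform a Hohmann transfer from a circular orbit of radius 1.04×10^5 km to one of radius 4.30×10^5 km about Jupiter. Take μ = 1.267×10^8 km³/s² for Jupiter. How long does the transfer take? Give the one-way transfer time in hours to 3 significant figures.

t = 10.7 hours

Transfer-ellipse semi-major axis a_t = (r₁ + r₂)/2 = (1.040×10^5 + 4.300×10^5)/2 = 2.670×10^5 km.
By Kepler's third law the transfer-orbit period is T = 2π√(a_t³/μ), so t = T/2 = 38510 s.
Converting: 38510 s ÷ 3600 s/hour = 10.7 hours.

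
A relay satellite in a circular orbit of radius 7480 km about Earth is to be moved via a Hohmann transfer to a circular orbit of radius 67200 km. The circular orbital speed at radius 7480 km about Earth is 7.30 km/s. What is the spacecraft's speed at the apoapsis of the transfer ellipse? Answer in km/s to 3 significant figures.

From the circular-orbit relation v² = μ/r at r = 7480 km: μ = v²r = (7.30)² × 7480 = 3.98609×10^5 km³/s².
Transfer-ellipse semi-major axis a_t = (r₁ + r₂)/2 = (7480 + 67200)/2 = 37340 km.
At apoapsis, r = 67200 km.
From the vis-viva equation, v = √[μ(2/r − 1/a_t)] = 1.090 km/s.

v = 1.09 km/s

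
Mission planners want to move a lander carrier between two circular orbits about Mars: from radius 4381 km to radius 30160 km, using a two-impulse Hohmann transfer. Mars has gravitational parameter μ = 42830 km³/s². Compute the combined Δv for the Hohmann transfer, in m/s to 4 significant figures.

Δv = 1597 m/s

The Hohmann ellipse has a_t = (r₁ + r₂)/2 = 17270.5 km.
Circular speed at r₁: v₁ = √(μ/r₁) = √(42830/4381) = 3.1267 km/s.
On the transfer ellipse at r₁, v² = μ(2/r − 1/a) gives v_p = √[μ(2/r₁ − 1/a_t)] = 4.1319 km/s.
First burn Δv₁ = |v_p − v₁| = 1.0052 km/s.
At r₂, v₂ = √(μ/r₂) = 1.191676 km/s.
Transfer-orbit speed at r₂: v_a = √[μ(2/r₂ − 1/a_t)] = 0.6001952 km/s.
Second burn Δv₂ = |v₂ − v_a| = 0.59148 km/s.
Δv = Δv₁ + Δv₂ = 1.0052 + 0.59148 = 1.597 km/s.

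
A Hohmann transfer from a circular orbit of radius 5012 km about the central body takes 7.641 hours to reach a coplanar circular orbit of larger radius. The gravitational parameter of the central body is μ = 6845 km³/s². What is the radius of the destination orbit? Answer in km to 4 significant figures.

Transfer time t = 7.641 hours = 27507.6 s, and t = π√(a_t³/μ).
So a_t = (μ t²/π²)^(1/3) = (6845 × (27507.6)² / π²)^(1/3) = 8066.0 km.
Since a_t = (r₁ + r₂)/2, r₂ = 2a_t − r₁ = 2×8066.0 − 5012 = 11120 km.

r₂ = 11120 km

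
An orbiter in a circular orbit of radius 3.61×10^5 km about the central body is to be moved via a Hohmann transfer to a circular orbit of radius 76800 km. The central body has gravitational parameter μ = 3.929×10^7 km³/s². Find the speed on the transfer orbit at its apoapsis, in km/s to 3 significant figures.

The Hohmann ellipse has a_t = (r₁ + r₂)/2 = 2.189×10^5 km.
The apoapsis of the transfer ellipse is at r = 3.610×10^5 km.
Applying v² = μ(2/r − 1/a_t): v = 6.179 km/s.

v = 6.18 km/s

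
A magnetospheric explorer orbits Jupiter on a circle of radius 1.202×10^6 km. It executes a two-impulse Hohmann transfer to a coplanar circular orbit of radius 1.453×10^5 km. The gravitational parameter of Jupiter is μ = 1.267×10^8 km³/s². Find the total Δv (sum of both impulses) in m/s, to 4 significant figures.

Δv = 15410 m/s

Semi-major axis of the transfer orbit: a_t = (1.202×10^6 + 1.453×10^5)/2 = 6.7365×10^5 km.
At r₁ the circular-orbit speed is v₁ = √(μ/r₁) = 10.267 km/s.
On the transfer ellipse at r₁, vis-viva gives v_a = √[μ(2/r₁ − 1/a_t)] = 4.7682 km/s.
First burn Δv₁ = |v_a − v₁| = 5.499 km/s.
At r₂, v₂ = √(μ/r₂) = 29.5295 km/s.
Transfer-orbit speed at r₂: v_p = √[μ(2/r₂ − 1/a_t)] = 39.4449 km/s.
Second burn Δv₂ = |v₂ − v_p| = 9.915 km/s.
Δv = Δv₁ + Δv₂ = 5.499 + 9.915 = 15.41 km/s.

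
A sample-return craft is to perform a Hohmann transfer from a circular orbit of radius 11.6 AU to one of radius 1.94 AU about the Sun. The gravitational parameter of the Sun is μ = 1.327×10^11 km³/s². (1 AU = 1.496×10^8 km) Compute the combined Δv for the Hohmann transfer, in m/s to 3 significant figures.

Δv = 10700 m/s

In km: r₁ = 11.6 × 1.496×10^8 = 1.73536×10^9 km; r₂ = 1.94 × 1.496×10^8 = 2.90224×10^8 km.
Semi-major axis of the transfer orbit: a_t = (1.73536×10^9 + 2.90224×10^8)/2 = 1.012792×10^9 km.
At r₁ the circular-orbit speed is v₁ = √(μ/r₁) = 8.745 km/s.
On the transfer ellipse at r₁, v² = μ(2/r − 1/a) gives v_a = √[μ(2/r₁ − 1/a_t)] = 4.681 km/s.
First burn Δv₁ = |v_a − v₁| = 4.064 km/s.
Circular speed at r₂: v₂ = √(μ/r₂) = 21.383 km/s.
Transfer-orbit speed at r₂: v_p = √[μ(2/r₂ − 1/a_t)] = 27.990 km/s.
Second burn Δv₂ = |v₂ − v_p| = 6.607 km/s.
Total Δv = Δv₁ + Δv₂ = 10.67 km/s.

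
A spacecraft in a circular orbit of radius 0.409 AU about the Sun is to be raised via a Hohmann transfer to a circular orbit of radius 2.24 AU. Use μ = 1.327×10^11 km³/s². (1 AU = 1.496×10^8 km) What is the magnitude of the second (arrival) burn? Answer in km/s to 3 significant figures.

In km: r₁ = 0.409 × 1.496×10^8 = 6.11864×10^7 km; r₂ = 2.24 × 1.496×10^8 = 3.35104×10^8 km.
The Hohmann ellipse has a_t = (r₁ + r₂)/2 = 1.981452×10^8 km.
Circular speed at r = 3.35104×10^8 km: v_c = √(μ/r) = 19.900 km/s.
Vis-viva on the transfer ellipse at r = 3.35104×10^8 km gives v_t = √[μ(2/r − 1/a_t)] = 11.058 km/s.
Δv₂ = |v_t − v_c| = |11.058 − 19.900| = 8.842 km/s.

Δv₂ = 8.84 km/s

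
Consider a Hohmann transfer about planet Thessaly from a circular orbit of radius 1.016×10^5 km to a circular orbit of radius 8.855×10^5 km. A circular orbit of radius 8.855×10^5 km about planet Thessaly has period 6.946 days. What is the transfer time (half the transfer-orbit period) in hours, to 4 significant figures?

From Kepler's third law T² = 4π²r³/μ at r = 8.855×10^5 km, T = 6.946 days = 6.946 × 86400 s = 6.001344×10^5 s: μ = 4π²r³/T² = 7.61077×10^7 km³/s².
Semi-major axis of the transfer orbit: a_t = (1.016×10^5 + 8.855×10^5)/2 = 4.9355×10^5 km.
By Kepler's third law the transfer-orbit period is T = 2π√(a_t³/μ), so t = T/2 = 1.2486×10^5 s.
Converting: 1.2486×10^5 s ÷ 3600 s/hour = 34.68 hours.

t = 34.68 hours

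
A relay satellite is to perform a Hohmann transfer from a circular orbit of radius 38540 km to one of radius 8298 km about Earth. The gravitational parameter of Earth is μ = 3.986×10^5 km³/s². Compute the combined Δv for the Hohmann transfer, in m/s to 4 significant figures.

Transfer-ellipse semi-major axis a_t = (r₁ + r₂)/2 = (38540 + 8298)/2 = 23419 km.
Circular speed at r₁: v₁ = √(μ/r₁) = √(3.986×10^5/38540) = 3.216 km/s.
On the transfer ellipse at r₁, v² = μ(2/r − 1/a) gives v_a = √[μ(2/r₁ − 1/a_t)] = 1.914 km/s.
First burn Δv₁ = |v_a − v₁| = 1.302 km/s.
At r₂, v₂ = √(μ/r₂) = 6.931 km/s.
Transfer-orbit speed at r₂: v_p = √[μ(2/r₂ − 1/a_t)] = 8.891 km/s.
Second burn Δv₂ = |v₂ − v_p| = 1.960 km/s.
Total Δv = Δv₁ + Δv₂ = 3.262 km/s.

Δv = 3262 m/s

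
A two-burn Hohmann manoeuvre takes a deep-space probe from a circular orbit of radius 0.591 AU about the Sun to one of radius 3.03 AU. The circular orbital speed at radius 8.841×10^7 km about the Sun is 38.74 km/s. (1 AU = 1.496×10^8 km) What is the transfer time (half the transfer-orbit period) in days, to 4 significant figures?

From the circular-orbit relation v² = μ/r at r = 8.841×10^7 km: μ = v²r = (38.74)² × 8.841×10^7 = 1.32685×10^11 km³/s².
In km: r₁ = 0.591 × 1.496×10^8 = 8.84136×10^7 km; r₂ = 3.03 × 1.496×10^8 = 4.53288×10^8 km.
The Hohmann ellipse has a_t = (r₁ + r₂)/2 = 2.708508×10^8 km.
Half the transfer-orbit period gives t = π√(a_t³/μ) = 3.8445×10^7 s.
Converting: 3.8445×10^7 s ÷ 86400 s/day = 445.0 days.

t = 445.0 days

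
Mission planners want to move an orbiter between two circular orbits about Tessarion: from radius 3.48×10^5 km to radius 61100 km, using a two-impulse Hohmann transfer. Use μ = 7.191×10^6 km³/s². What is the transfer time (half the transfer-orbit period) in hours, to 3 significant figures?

t = 30.1 hours

Transfer-ellipse semi-major axis a_t = (r₁ + r₂)/2 = (3.480×10^5 + 61100)/2 = 2.0455×10^5 km.
Half the transfer-orbit period gives t = π√(a_t³/μ) = 1.084×10^5 s.
Converting: 1.084×10^5 s ÷ 3600 s/hour = 30.1 hours.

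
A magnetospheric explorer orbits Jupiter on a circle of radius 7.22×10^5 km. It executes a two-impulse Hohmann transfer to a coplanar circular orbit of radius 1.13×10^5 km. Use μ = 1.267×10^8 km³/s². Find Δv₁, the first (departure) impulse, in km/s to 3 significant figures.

Transfer-ellipse semi-major axis a_t = (r₁ + r₂)/2 = (7.220×10^5 + 1.130×10^5)/2 = 4.175×10^5 km.
Circular speed at r = 7.220×10^5 km: v_c = √(μ/r) = 13.247 km/s.
Transfer-orbit speed at the same r (vis-viva, a = a_t): v_t = √[μ(2/r − 1/a_t)] = 6.8918 km/s.
Δv₁ = |v_t − v_c| = |6.8918 − 13.247| = 6.355 km/s.

Δv₁ = 6.36 km/s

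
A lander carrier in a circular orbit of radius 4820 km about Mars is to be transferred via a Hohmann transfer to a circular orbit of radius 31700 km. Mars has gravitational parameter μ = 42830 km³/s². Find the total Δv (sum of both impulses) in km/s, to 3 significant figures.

Transfer-ellipse semi-major axis a_t = (r₁ + r₂)/2 = (4820 + 31700)/2 = 18260 km.
At r₁ the circular-orbit speed is v₁ = √(μ/r₁) = 2.9809 km/s.
Transfer-orbit speed at r₁ (vis-viva equation): v_p = √[μ(2/r₁ − 1/a_t)] = 3.9276 km/s.
First burn Δv₁ = |v_p − v₁| = 0.9467 km/s.
Circular speed at r₂: v₂ = √(μ/r₂) = 1.1624 km/s.
Transfer-orbit speed at r₂: v_a = √[μ(2/r₂ − 1/a_t)] = 0.59720 km/s.
Second burn Δv₂ = |v₂ − v_a| = 0.5652 km/s.
Total Δv = Δv₁ + Δv₂ = 1.512 km/s.

Δv = 1.51 km/s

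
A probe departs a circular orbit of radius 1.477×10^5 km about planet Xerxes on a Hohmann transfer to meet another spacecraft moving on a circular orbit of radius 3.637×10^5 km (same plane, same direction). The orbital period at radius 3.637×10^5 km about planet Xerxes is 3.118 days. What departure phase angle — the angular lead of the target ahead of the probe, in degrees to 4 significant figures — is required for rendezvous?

φ = 73.89°

From Kepler's third law T² = 4π²r³/μ at r = 3.637×10^5 km, T = 3.118 days = 3.118 × 86400 s = 2.693952×10^5 s: μ = 4π²r³/T² = 2.61704×10^7 km³/s².
Transfer-ellipse semi-major axis a_t = (r₁ + r₂)/2 = (1.477×10^5 + 3.637×10^5)/2 = 2.557×10^5 km.
Transfer time t = π√(a_t³/μ) = 79400 s.
Target angular speed ω₂ = √(μ/r₂³) = 2.332×10^-5 rad/s.
Angle swept by the target during transfer: ω₂·t = 1.852 rad = 106.11°.
Arrival is 180° from departure on the ellipse, so φ = 180° − 106.11° = 73.89°.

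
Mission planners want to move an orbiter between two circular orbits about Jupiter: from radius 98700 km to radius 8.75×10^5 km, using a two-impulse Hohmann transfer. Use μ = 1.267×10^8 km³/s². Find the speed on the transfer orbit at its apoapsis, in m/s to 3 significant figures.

Semi-major axis of the transfer orbit: a_t = (98700 + 8.750×10^5)/2 = 4.8685×10^5 km.
At apoapsis, r = 8.750×10^5 km.
From the vis-viva equation, v = √[μ(2/r − 1/a_t)] = 5.418 km/s.

v = 5420 m/s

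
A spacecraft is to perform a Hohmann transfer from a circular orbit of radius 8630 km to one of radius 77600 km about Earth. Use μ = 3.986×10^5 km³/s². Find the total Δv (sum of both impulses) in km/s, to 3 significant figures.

Δv = 3.57 km/s

Transfer-ellipse semi-major axis a_t = (r₁ + r₂)/2 = (8630 + 77600)/2 = 43115 km.
Circular speed at r₁: v₁ = √(μ/r₁) = √(3.986×10^5/8630) = 6.7962 km/s.
Transfer-orbit speed at r₁ (vis-viva): v_p = √[μ(2/r₁ − 1/a_t)] = 9.1176 km/s.
First burn Δv₁ = |v_p − v₁| = 2.3214 km/s.
Circular speed at r₂: v₂ = √(μ/r₂) = 2.2664 km/s.
Transfer-orbit speed at r₂: v_a = √[μ(2/r₂ − 1/a_t)] = 1.0140 km/s.
Second burn Δv₂ = |v₂ − v_a| = 1.2524 km/s.
Δv = Δv₁ + Δv₂ = 2.3214 + 1.2524 = 3.574 km/s.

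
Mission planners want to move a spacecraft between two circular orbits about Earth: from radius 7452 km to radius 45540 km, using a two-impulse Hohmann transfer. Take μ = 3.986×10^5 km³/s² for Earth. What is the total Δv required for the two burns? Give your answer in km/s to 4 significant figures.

Δv = 3.664 km/s

Semi-major axis of the transfer orbit: a_t = (7452 + 45540)/2 = 26496 km.
At r₁ the circular-orbit speed is v₁ = √(μ/r₁) = 7.3136 km/s.
On the transfer ellipse at r₁, vis-viva gives v_p = √[μ(2/r₁ − 1/a_t)] = 9.5882 km/s.
First burn Δv₁ = |v_p − v₁| = 2.2746 km/s.
Circular speed at r₂: v₂ = √(μ/r₂) = 2.9585 km/s.
Transfer-orbit speed at r₂: v_a = √[μ(2/r₂ − 1/a_t)] = 1.5690 km/s.
Second burn Δv₂ = |v₂ − v_a| = 1.3895 km/s.
Δv = Δv₁ + Δv₂ = 2.2746 + 1.3895 = 3.664 km/s.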